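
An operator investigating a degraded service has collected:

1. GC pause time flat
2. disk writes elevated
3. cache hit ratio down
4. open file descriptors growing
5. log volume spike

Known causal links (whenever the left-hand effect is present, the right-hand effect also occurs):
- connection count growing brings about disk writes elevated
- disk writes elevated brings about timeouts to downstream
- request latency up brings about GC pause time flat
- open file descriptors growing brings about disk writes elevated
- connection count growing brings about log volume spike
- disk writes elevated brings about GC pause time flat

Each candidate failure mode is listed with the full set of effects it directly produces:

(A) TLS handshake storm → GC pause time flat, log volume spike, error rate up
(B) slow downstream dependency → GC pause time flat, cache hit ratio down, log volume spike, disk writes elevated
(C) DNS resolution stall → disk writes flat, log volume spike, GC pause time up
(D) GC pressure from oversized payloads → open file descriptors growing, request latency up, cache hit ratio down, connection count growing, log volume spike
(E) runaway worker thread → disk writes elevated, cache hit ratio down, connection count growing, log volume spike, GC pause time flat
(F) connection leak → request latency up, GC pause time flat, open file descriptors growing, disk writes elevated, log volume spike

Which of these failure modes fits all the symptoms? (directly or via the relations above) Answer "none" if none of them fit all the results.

D

For each candidate, compare predicted effects to what was observed:
(A) TLS handshake storm — GC pause time flat +; disk writes elevated -; cache hit ratio down -; open file descriptors growing -; log volume spike +
(B) slow downstream dependency — GC pause time flat +; disk writes elevated +; cache hit ratio down +; open file descriptors growing -; log volume spike +
(C) DNS resolution stall — GC pause time flat -; disk writes elevated -; cache hit ratio down -; open file descriptors growing -; log volume spike +
(D) GC pressure from oversized payloads — GC pause time flat + (via request latency up → GC pause time flat); disk writes elevated + (via open file descriptors growing → disk writes elevated); cache hit ratio down +; open file descriptors growing +; log volume spike +
(E) runaway worker thread — GC pause time flat +; disk writes elevated +; cache hit ratio down +; open file descriptors growing -; log volume spike +
(F) connection leak — GC pause time flat +; disk writes elevated +; cache hit ratio down -; open file descriptors growing +; log volume spike +
(D) is the only candidate with no mismatches.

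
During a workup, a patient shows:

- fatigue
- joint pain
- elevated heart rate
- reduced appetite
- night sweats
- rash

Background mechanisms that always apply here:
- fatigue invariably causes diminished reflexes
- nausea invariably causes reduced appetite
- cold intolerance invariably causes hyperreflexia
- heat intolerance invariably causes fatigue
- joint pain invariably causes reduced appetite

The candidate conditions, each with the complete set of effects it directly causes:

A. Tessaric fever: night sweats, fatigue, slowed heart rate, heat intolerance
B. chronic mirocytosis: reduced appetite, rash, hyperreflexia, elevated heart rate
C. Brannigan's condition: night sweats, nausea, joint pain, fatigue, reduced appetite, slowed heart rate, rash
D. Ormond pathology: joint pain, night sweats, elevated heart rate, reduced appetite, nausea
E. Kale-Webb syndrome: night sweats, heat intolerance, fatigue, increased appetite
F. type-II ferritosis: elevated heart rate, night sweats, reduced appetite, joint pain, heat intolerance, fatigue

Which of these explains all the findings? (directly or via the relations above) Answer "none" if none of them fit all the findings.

Testing each hypothesis:
(A) Tessaric fever — fails on joint pain, elevated heart rate, reduced appetite, rash (predicts slowed heart rate, not elevated heart rate)
(B) chronic mirocytosis — fatigue -; joint pain -; elevated heart rate +; reduced appetite +; night sweats -; rash +
(C) Brannigan's condition — fatigue +; joint pain +; elevated heart rate -; reduced appetite +; night sweats +; rash +
(D) Ormond pathology — fatigue -; joint pain +; elevated heart rate +; reduced appetite +; night sweats +; rash -
(E) Kale-Webb syndrome — fatigue +; joint pain -; elevated heart rate -; reduced appetite -; night sweats +; rash -
(F) type-II ferritosis — does not account for rash
No candidate is consistent with all observations.

none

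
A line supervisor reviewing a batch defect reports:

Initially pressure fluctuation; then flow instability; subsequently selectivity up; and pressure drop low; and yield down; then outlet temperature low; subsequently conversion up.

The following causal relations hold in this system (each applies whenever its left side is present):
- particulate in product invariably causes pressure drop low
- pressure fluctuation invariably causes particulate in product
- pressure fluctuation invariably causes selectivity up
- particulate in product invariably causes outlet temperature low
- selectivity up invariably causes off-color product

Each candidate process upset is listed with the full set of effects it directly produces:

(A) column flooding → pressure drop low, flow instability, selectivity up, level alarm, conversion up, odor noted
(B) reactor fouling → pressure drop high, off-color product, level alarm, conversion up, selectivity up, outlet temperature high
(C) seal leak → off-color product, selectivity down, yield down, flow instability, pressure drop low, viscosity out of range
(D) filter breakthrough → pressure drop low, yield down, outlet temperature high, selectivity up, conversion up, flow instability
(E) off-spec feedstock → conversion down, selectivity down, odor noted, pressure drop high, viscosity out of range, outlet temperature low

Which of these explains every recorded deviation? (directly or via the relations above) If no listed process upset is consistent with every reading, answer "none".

Per-candidate check:
(A) column flooding — does not account for pressure fluctuation, yield down, outlet temperature low
(B) reactor fouling — pressure fluctuation miss; flow instability miss; selectivity up match; pressure drop low miss; yield down miss; outlet temperature low miss; conversion up match
(C) seal leak — fails on pressure fluctuation, selectivity up, outlet temperature low, conversion up (predicts selectivity down, not selectivity up)
(D) filter breakthrough — fails on pressure fluctuation, outlet temperature low (predicts outlet temperature high, not outlet temperature low)
(E) off-spec feedstock — pressure fluctuation miss; flow instability miss; selectivity up miss; pressure drop low miss; yield down miss; outlet temperature low match; conversion up miss
No candidate is consistent with all observations.

none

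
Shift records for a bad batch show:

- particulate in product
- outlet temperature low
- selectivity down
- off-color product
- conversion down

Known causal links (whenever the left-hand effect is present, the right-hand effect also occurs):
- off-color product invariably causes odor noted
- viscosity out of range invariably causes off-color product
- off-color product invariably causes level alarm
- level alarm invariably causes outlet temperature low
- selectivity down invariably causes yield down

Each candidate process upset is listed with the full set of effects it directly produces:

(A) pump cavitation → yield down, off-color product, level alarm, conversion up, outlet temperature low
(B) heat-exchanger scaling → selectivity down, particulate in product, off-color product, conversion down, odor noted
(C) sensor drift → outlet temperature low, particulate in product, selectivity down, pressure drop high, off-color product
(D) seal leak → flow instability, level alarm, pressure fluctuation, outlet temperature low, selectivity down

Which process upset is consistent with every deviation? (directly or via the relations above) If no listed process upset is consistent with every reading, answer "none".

B

Per-candidate check:
(A) pump cavitation — particulate in product ✗; outlet temperature low ✓; selectivity down ✗; off-color product ✓; conversion down ✗
(B) heat-exchanger scaling — particulate in product ✓; outlet temperature low ✓ (by off-color product → level alarm → outlet temperature low); selectivity down ✓; off-color product ✓; conversion down ✓
(C) sensor drift — does not account for conversion down
(D) seal leak — does not account for particulate in product, off-color product, conversion down
Only (B) is consistent with every observation.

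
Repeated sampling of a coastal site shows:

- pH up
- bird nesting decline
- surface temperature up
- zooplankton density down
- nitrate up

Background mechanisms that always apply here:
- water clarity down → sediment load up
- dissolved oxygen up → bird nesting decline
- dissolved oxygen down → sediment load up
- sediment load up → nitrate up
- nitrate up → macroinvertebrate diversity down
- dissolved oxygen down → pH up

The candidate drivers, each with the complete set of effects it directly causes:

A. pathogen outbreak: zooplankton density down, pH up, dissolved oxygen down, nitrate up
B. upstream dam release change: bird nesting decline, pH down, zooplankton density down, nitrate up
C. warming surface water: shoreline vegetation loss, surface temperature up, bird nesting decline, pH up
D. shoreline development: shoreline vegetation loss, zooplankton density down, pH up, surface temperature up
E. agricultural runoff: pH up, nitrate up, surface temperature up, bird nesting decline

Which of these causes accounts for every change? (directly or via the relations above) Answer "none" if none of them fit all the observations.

none

For each candidate, compare predicted effects to what was observed:
(A) pathogen outbreak — does not account for bird nesting decline, surface temperature up
(B) upstream dam release change — fails on pH up, surface temperature up (predicts pH down, not pH up)
(C) warming surface water — does not account for zooplankton density down, nitrate up
(D) shoreline development — pH up ✓; bird nesting decline ✗; surface temperature up ✓; zooplankton density down ✓; nitrate up ✗
(E) agricultural runoff — pH up ✓; bird nesting decline ✓; surface temperature up ✓; zooplankton density down ✗; nitrate up ✓
None of the listed candidates fits everything.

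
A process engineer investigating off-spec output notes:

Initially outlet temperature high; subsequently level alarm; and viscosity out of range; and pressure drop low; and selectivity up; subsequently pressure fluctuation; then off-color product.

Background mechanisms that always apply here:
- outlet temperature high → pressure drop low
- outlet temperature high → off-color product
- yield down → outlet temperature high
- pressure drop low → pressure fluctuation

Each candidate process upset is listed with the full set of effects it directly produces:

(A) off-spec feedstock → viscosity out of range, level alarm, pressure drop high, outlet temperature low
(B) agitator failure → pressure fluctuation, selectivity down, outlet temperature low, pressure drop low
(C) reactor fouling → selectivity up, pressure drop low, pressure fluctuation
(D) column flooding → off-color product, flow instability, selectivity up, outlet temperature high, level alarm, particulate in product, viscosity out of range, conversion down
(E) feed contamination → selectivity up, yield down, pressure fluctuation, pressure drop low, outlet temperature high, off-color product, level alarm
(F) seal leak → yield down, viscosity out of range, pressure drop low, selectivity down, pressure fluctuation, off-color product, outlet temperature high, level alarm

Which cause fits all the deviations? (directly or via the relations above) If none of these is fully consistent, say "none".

Per-candidate check:
(A) off-spec feedstock — fails on outlet temperature high, pressure drop low, selectivity up, pressure fluctuation, off-color product (predicts outlet temperature low, not outlet temperature high; predicts pressure drop high, not pressure drop low)
(B) agitator failure — fails on outlet temperature high, level alarm, viscosity out of range, selectivity up, off-color product (predicts outlet temperature low, not outlet temperature high; predicts selectivity down, not selectivity up)
(C) reactor fouling — outlet temperature high ✗; level alarm ✗; viscosity out of range ✗; pressure drop low ✓; selectivity up ✓; pressure fluctuation ✓; off-color product ✗
(D) column flooding — outlet temperature high ✓; level alarm ✓; viscosity out of range ✓; pressure drop low ✓ (by outlet temperature high → pressure drop low); selectivity up ✓; pressure fluctuation ✓ (by outlet temperature high → pressure drop low → pressure fluctuation); off-color product ✓
(E) feed contamination — does not account for viscosity out of range
(F) seal leak — outlet temperature high ✓; level alarm ✓; viscosity out of range ✓; pressure drop low ✓; selectivity up ✗; pressure fluctuation ✓; off-color product ✓
(D) is the only candidate with no mismatches.

D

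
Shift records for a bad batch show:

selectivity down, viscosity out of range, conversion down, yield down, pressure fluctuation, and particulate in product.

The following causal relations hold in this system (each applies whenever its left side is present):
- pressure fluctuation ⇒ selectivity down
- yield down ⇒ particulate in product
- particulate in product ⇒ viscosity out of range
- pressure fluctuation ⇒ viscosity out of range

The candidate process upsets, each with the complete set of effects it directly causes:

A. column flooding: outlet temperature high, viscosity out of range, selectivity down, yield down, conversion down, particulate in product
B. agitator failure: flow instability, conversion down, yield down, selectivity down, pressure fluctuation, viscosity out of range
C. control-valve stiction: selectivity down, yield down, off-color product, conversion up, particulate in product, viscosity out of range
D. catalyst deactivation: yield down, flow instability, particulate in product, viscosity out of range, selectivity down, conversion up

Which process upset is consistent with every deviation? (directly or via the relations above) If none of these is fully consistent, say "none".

Checking each candidate against the observations:
(A) column flooding — selectivity down +; viscosity out of range +; conversion down +; yield down +; pressure fluctuation -; particulate in product +
(B) agitator failure — accounts for every observation (particulate in product by yield down → particulate in product)
(C) control-valve stiction — selectivity down +; viscosity out of range +; conversion down -; yield down +; pressure fluctuation -; particulate in product +
(D) catalyst deactivation — fails on conversion down, pressure fluctuation (predicts conversion up, not conversion down)
(B) alone accounts for all the evidence.

B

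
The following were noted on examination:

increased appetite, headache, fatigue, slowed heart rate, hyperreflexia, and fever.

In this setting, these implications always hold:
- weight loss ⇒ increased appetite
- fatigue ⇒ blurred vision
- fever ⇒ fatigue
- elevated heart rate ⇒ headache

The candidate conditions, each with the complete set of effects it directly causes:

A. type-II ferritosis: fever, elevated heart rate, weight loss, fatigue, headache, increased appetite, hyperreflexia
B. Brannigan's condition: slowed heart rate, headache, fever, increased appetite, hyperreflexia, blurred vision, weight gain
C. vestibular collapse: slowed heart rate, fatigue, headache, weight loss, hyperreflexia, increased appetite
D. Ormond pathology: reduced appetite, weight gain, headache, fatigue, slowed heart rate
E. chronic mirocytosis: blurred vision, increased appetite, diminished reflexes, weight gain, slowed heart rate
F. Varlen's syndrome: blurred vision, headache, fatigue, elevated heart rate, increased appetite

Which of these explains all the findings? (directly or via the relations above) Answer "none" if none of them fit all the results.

B

Per-candidate check:
(A) type-II ferritosis — fails on slowed heart rate (predicts elevated heart rate, not slowed heart rate)
(B) Brannigan's condition — increased appetite match; headache match; fatigue match (via fever → fatigue); slowed heart rate match; hyperreflexia match; fever match
(C) vestibular collapse — does not account for fever
(D) Ormond pathology — increased appetite miss; headache match; fatigue match; slowed heart rate match; hyperreflexia miss; fever miss
(E) chronic mirocytosis — increased appetite match; headache miss; fatigue miss; slowed heart rate match; hyperreflexia miss; fever miss
(F) Varlen's syndrome — fails on slowed heart rate, hyperreflexia, fever (predicts elevated heart rate, not slowed heart rate)
(B) is the only candidate with no mismatches.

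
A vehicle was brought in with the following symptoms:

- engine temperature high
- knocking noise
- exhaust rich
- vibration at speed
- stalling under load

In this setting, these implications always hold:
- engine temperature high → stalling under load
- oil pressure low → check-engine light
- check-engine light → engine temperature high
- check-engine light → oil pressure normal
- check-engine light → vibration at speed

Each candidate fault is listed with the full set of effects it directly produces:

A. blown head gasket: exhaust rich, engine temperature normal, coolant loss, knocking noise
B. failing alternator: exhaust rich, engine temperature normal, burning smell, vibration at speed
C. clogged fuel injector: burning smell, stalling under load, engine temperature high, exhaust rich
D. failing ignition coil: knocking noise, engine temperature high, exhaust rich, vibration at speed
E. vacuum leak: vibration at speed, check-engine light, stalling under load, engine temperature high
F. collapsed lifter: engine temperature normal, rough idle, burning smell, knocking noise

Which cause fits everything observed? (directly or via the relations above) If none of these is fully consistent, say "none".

Testing each hypothesis:
(A) blown head gasket — engine temperature high miss; knocking noise match; exhaust rich match; vibration at speed miss; stalling under load miss
(B) failing alternator — engine temperature high miss; knocking noise miss; exhaust rich match; vibration at speed match; stalling under load miss
(C) clogged fuel injector — engine temperature high match; knocking noise miss; exhaust rich match; vibration at speed miss; stalling under load match
(D) failing ignition coil — accounts for every observation (stalling under load by engine temperature high → stalling under load)
(E) vacuum leak — does not account for knocking noise, exhaust rich
(F) collapsed lifter — fails on engine temperature high, exhaust rich, vibration at speed, stalling under load (predicts engine temperature normal, not engine temperature high)
(D) is the only candidate with no mismatches.

D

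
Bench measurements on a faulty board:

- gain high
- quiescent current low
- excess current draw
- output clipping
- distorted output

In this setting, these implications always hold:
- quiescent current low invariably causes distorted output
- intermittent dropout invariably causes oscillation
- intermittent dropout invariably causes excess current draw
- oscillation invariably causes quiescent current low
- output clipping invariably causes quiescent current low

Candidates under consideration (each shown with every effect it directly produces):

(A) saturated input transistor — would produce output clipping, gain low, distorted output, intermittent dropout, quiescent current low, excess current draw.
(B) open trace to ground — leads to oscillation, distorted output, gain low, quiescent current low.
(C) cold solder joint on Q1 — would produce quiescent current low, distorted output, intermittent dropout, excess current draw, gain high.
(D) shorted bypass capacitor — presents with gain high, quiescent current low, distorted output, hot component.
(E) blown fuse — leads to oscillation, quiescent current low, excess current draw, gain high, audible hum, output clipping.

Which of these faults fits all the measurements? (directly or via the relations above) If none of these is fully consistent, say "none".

E

Per-candidate check:
(A) saturated input transistor — fails on gain high (predicts gain low, not gain high)
(B) open trace to ground — fails on gain high, excess current draw, output clipping (predicts gain low, not gain high)
(C) cold solder joint on Q1 — gain high +; quiescent current low +; excess current draw +; output clipping -; distorted output +
(D) shorted bypass capacitor — gain high +; quiescent current low +; excess current draw -; output clipping -; distorted output +
(E) blown fuse — accounts for every observation (distorted output by quiescent current low → distorted output)
Only (E) is consistent with every observation.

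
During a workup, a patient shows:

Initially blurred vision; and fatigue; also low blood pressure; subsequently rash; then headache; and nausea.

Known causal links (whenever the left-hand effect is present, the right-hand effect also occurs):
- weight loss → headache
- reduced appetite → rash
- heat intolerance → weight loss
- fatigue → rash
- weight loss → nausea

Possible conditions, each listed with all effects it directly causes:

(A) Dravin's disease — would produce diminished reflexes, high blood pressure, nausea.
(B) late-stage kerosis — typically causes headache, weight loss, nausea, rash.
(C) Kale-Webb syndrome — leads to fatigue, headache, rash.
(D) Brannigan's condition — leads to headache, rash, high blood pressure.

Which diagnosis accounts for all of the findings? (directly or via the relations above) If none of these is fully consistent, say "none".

none

For each candidate, compare predicted effects to what was observed:
(A) Dravin's disease — blurred vision -; fatigue -; low blood pressure -; rash -; headache -; nausea +
(B) late-stage kerosis — does not account for blurred vision, fatigue, low blood pressure
(C) Kale-Webb syndrome — does not account for blurred vision, low blood pressure, nausea
(D) Brannigan's condition — blurred vision -; fatigue -; low blood pressure -; rash +; headache +; nausea -
No candidate is consistent with all observations.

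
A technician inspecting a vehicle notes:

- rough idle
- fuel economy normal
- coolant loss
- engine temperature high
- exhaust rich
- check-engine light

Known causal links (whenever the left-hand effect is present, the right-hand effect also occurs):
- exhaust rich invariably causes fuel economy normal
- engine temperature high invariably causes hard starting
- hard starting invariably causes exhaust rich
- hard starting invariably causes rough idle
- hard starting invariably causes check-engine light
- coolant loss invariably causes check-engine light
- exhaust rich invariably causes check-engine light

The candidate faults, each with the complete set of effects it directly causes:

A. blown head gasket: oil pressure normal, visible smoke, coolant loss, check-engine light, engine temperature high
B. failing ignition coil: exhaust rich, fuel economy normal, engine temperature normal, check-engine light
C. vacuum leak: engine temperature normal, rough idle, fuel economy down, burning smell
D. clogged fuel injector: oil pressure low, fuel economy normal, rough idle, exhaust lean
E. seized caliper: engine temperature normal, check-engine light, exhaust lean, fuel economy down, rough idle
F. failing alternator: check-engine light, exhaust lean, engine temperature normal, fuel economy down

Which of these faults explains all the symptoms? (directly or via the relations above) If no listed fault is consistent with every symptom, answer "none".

Checking each candidate against the observations:
(A) blown head gasket — accounts for every observation (rough idle through engine temperature high → hard starting → rough idle)
(B) failing ignition coil — fails on rough idle, coolant loss, engine temperature high (predicts engine temperature normal, not engine temperature high)
(C) vacuum leak — rough idle ✓; fuel economy normal ✗; coolant loss ✗; engine temperature high ✗; exhaust rich ✗; check-engine light ✗
(D) clogged fuel injector — fails on coolant loss, engine temperature high, exhaust rich, check-engine light (predicts exhaust lean, not exhaust rich)
(E) seized caliper — fails on fuel economy normal, coolant loss, engine temperature high, exhaust rich (predicts fuel economy down, not fuel economy normal; predicts engine temperature normal, not engine temperature high; predicts exhaust lean, not exhaust rich)
(F) failing alternator — rough idle ✗; fuel economy normal ✗; coolant loss ✗; engine temperature high ✗; exhaust rich ✗; check-engine light ✓
Only (A) is consistent with every observation.

A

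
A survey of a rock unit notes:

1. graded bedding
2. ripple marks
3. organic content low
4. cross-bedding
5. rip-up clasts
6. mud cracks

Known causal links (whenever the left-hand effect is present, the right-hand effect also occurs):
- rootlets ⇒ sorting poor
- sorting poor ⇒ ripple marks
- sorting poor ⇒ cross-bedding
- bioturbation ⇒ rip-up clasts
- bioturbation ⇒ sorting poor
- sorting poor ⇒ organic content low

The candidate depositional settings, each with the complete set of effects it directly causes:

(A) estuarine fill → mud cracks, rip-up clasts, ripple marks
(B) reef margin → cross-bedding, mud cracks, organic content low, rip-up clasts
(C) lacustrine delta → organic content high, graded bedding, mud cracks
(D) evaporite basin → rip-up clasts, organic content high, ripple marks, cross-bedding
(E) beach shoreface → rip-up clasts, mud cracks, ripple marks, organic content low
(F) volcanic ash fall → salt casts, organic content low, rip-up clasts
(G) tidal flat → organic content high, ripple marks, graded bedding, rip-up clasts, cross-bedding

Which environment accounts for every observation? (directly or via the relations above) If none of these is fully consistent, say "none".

Per-candidate check:
(A) estuarine fill — graded bedding NO; ripple marks yes; organic content low NO; cross-bedding NO; rip-up clasts yes; mud cracks yes
(B) reef margin — graded bedding NO; ripple marks NO; organic content low yes; cross-bedding yes; rip-up clasts yes; mud cracks yes
(C) lacustrine delta — graded bedding yes; ripple marks NO; organic content low NO; cross-bedding NO; rip-up clasts NO; mud cracks yes
(D) evaporite basin — fails on graded bedding, organic content low, mud cracks (predicts organic content high, not organic content low)
(E) beach shoreface — does not account for graded bedding, cross-bedding
(F) volcanic ash fall — graded bedding NO; ripple marks NO; organic content low yes; cross-bedding NO; rip-up clasts yes; mud cracks NO
(G) tidal flat — fails on organic content low, mud cracks (predicts organic content high, not organic content low)
None of the listed candidates fits everything.

none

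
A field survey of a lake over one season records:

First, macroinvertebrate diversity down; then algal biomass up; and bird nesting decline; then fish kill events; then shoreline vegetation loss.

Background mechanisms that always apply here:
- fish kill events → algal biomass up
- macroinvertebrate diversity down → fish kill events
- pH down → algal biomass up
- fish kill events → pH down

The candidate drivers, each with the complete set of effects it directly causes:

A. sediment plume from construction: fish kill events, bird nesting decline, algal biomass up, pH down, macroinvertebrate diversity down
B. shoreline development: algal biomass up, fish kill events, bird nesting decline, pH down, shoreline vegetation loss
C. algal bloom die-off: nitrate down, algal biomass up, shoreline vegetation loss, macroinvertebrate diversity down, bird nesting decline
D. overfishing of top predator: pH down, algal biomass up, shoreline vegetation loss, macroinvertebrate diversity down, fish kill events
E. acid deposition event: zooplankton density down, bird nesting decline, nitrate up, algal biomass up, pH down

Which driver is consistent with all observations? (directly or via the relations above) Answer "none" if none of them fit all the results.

C

Checking each candidate against the observations:
(A) sediment plume from construction — macroinvertebrate diversity down match; algal biomass up match; bird nesting decline match; fish kill events match; shoreline vegetation loss miss
(B) shoreline development — macroinvertebrate diversity down miss; algal biomass up match; bird nesting decline match; fish kill events match; shoreline vegetation loss match
(C) algal bloom die-off — macroinvertebrate diversity down match; algal biomass up match; bird nesting decline match; fish kill events match (through macroinvertebrate diversity down → fish kill events); shoreline vegetation loss match
(D) overfishing of top predator — macroinvertebrate diversity down match; algal biomass up match; bird nesting decline miss; fish kill events match; shoreline vegetation loss match
(E) acid deposition event — macroinvertebrate diversity down miss; algal biomass up match; bird nesting decline match; fish kill events miss; shoreline vegetation loss miss
(C) is the only candidate with no mismatches.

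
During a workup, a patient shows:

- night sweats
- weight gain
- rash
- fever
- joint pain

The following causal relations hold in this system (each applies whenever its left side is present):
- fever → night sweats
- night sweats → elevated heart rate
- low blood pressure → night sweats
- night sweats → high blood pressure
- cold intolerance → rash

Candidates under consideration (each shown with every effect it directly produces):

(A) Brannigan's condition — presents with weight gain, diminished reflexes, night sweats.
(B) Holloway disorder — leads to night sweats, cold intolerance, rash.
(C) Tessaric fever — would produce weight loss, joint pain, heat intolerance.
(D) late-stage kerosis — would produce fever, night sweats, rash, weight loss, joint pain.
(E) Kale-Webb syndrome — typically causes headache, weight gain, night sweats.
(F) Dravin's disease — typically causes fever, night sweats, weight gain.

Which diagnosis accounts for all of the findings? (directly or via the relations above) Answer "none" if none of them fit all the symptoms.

For each candidate, compare predicted effects to what was observed:
(A) Brannigan's condition — does not account for rash, fever, joint pain
(B) Holloway disorder — does not account for weight gain, fever, joint pain
(C) Tessaric fever — night sweats NO; weight gain NO; rash NO; fever NO; joint pain yes
(D) late-stage kerosis — fails on weight gain (predicts weight loss, not weight gain)
(E) Kale-Webb syndrome — does not account for rash, fever, joint pain
(F) Dravin's disease — does not account for rash, joint pain
No candidate is consistent with all observations.

none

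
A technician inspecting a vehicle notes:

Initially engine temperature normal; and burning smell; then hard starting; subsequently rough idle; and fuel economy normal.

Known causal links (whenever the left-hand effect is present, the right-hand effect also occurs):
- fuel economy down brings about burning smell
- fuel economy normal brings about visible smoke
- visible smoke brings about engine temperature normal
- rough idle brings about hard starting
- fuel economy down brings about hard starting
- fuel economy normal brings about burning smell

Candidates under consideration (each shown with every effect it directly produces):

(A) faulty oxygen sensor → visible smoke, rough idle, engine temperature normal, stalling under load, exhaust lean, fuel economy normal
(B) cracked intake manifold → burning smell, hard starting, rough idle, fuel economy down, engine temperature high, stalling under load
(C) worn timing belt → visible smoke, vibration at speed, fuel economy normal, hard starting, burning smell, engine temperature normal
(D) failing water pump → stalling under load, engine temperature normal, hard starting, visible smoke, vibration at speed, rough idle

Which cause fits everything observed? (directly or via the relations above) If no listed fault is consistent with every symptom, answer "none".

Per-candidate check:
(A) faulty oxygen sensor — engine temperature normal match; burning smell match (by fuel economy normal → burning smell); hard starting match (by rough idle → hard starting); rough idle match; fuel economy normal match
(B) cracked intake manifold — fails on engine temperature normal, fuel economy normal (predicts engine temperature high, not engine temperature normal; predicts fuel economy down, not fuel economy normal)
(C) worn timing belt — engine temperature normal match; burning smell match; hard starting match; rough idle miss; fuel economy normal match
(D) failing water pump — does not account for burning smell, fuel economy normal
(A) is the only candidate with no mismatches.

A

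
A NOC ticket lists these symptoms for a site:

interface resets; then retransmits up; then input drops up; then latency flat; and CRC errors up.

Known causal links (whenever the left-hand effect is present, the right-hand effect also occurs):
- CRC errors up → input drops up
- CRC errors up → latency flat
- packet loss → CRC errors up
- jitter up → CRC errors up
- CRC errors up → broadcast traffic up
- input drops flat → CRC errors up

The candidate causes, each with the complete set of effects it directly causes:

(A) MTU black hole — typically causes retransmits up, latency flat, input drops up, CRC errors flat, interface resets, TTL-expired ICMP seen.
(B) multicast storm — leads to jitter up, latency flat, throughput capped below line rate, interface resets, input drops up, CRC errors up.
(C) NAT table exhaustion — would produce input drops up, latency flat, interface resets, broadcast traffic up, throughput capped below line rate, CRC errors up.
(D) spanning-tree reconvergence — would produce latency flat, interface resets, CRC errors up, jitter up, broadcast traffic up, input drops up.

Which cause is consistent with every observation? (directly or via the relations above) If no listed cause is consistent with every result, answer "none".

none

Checking each candidate against the observations:
(A) MTU black hole — fails on CRC errors up (predicts CRC errors flat, not CRC errors up)
(B) multicast storm — does not account for retransmits up
(C) NAT table exhaustion — does not account for retransmits up
(D) spanning-tree reconvergence — does not account for retransmits up
Every candidate fails on at least one observation.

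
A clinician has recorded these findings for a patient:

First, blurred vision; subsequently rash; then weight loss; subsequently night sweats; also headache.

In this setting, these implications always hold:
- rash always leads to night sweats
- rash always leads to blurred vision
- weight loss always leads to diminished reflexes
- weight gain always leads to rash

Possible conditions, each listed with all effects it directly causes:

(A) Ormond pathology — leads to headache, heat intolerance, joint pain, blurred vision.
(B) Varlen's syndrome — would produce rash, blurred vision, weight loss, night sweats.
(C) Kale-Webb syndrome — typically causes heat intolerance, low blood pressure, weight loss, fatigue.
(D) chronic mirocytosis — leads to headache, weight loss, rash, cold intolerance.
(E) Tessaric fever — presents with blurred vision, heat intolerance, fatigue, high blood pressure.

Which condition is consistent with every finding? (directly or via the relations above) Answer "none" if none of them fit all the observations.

D

For each candidate, compare predicted effects to what was observed:
(A) Ormond pathology — blurred vision +; rash -; weight loss -; night sweats -; headache +
(B) Varlen's syndrome — does not account for headache
(C) Kale-Webb syndrome — does not account for blurred vision, rash, night sweats, headache
(D) chronic mirocytosis — blurred vision + (by rash → blurred vision); rash +; weight loss +; night sweats + (by rash → night sweats); headache +
(E) Tessaric fever — does not account for rash, weight loss, night sweats, headache
(D) alone accounts for all the evidence.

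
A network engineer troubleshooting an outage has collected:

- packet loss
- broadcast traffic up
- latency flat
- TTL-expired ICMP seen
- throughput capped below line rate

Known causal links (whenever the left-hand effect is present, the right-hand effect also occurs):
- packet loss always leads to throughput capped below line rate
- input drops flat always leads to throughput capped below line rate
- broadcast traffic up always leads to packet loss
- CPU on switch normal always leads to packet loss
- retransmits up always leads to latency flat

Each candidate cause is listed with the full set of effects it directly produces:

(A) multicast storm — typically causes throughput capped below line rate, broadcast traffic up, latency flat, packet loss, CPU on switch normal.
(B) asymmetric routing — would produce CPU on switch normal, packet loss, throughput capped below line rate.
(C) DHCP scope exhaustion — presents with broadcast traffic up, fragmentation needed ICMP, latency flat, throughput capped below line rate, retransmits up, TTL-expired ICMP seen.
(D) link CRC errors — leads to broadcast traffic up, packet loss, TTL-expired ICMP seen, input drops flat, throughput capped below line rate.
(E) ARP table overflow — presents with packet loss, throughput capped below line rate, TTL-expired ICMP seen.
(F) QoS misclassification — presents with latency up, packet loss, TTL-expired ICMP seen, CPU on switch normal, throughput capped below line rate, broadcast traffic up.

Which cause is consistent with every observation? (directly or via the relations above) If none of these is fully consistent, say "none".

Testing each hypothesis:
(A) multicast storm — packet loss yes; broadcast traffic up yes; latency flat yes; TTL-expired ICMP seen NO; throughput capped below line rate yes
(B) asymmetric routing — does not account for broadcast traffic up, latency flat, TTL-expired ICMP seen
(C) DHCP scope exhaustion — accounts for every observation (packet loss through broadcast traffic up → packet loss)
(D) link CRC errors — packet loss yes; broadcast traffic up yes; latency flat NO; TTL-expired ICMP seen yes; throughput capped below line rate yes
(E) ARP table overflow — does not account for broadcast traffic up, latency flat
(F) QoS misclassification — fails on latency flat (predicts latency up, not latency flat)
Only (C) is consistent with every observation.

C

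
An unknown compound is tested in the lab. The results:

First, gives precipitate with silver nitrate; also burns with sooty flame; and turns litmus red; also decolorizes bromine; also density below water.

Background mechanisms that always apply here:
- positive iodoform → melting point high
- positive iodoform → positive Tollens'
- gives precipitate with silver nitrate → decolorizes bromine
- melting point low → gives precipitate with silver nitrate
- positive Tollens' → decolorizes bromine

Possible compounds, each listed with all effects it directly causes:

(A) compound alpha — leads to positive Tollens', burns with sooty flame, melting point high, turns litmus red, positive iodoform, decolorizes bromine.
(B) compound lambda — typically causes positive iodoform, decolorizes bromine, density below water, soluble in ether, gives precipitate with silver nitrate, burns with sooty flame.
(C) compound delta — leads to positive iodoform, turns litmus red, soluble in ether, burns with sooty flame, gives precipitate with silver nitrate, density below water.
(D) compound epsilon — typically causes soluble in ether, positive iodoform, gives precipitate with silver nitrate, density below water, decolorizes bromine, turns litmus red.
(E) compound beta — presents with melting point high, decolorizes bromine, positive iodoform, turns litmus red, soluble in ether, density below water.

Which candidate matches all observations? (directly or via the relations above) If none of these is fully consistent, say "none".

Testing each hypothesis:
(A) compound alpha — gives precipitate with silver nitrate miss; burns with sooty flame match; turns litmus red match; decolorizes bromine match; density below water miss
(B) compound lambda — gives precipitate with silver nitrate match; burns with sooty flame match; turns litmus red miss; decolorizes bromine match; density below water match
(C) compound delta — gives precipitate with silver nitrate match; burns with sooty flame match; turns litmus red match; decolorizes bromine match (through gives precipitate with silver nitrate → decolorizes bromine); density below water match
(D) compound epsilon — does not account for burns with sooty flame
(E) compound beta — gives precipitate with silver nitrate miss; burns with sooty flame miss; turns litmus red match; decolorizes bromine match; density below water match
(C) is the only candidate with no mismatches.

C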